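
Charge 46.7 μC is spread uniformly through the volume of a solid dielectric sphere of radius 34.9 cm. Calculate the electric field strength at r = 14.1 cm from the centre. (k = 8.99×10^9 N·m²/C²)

|E| ≈ 1.39×10^6 N/C

Symmetry ⇒ E = E(r) r̂. Gaussian sphere of radius r = 14.1 cm (r < R).
For a uniform sphere the enclosed fraction is (r/R)³, so Q_enc = (46.7 μC)(0.141/0.349)³ = 3.08×10^-6 C.
Since E is radial and uniform over the Gaussian sphere, Φ = E·4πr² = Q_enc/ε₀.
E = k|Q_enc|/r² = (8.99×10^9)(3.08e-6)/(0.141)² = 1.39e6 N/C.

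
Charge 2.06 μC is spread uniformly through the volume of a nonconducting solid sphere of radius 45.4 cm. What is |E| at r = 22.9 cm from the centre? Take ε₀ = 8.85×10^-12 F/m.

|E| = 4.53×10^4 N/C

Take a concentric spherical Gaussian surface of radius r = 22.9 cm (r < R).
Only the charge within r is enclosed: Q_enc = Q·(r/R)³ = (2.06 μC)·(22.9 cm/45.4 cm)³ = 2.644×10^-7 C.
By Gauss's law, ∮E·dA = E·4πr² = Q_enc/ε₀.
E = |Q_enc|/(4πε₀r²) = (2.644×10^-7)/(4π·8.85×10^-12·(0.229)²) = 4.53e4 N/C.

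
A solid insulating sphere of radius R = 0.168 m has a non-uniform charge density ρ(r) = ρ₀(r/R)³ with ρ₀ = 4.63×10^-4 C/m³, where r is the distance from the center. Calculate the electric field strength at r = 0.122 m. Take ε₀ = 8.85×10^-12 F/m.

E = 4.07e5 N/C

Take a concentric spherical Gaussian surface of radius r = 0.122 m (r < R).
Q_enc = ∫₀^r ρ(r')·4πr'² dr' = (4πρ₀/R³) ∫₀^r r'^5 dr' = 4πρ₀ r^6/(6·R³) = 6.743×10^-7 C.
By Gauss's law, ∮E·dA = E·4πr² = Q_enc/ε₀.
E = |Q_enc|/(4πε₀r²) = (6.743e-7)/(4π·8.85×10^-12·(0.122)²) = 4.07×10^5 N/C.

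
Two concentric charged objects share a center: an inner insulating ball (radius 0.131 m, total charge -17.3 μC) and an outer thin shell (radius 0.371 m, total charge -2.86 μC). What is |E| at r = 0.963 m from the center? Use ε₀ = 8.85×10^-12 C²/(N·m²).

Use a concentric Gaussian sphere at r = 0.963 m (r > 0.371 m, enclosing both).
Q_enc = (-17.3 μC) + (-2.86 μC) = -2.016×10^-5 C.
By Gauss's law, ∮E·dA = E·4πr² = Q_enc/ε₀.
E = |Q_enc|/(4πε₀r²) = (2.016e-5)/(4π·8.85×10^-12·(0.963)²) = 1.95e5 N/C.

E ≈ 1.95×10^5 V/m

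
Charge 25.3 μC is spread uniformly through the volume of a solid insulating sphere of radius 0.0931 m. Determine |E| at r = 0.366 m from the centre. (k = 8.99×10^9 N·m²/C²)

E = 1.70e6 N/C

By spherical symmetry E is radial; choose a Gaussian sphere of radius r = 0.366 m (r > R, so the entire charge is enclosed).
Q_enc = 25.3 μC = 2.53×10^-5 C.
Gauss's law: E·4πr² = Q_enc/ε₀.
E = k|Q_enc|/r² = (8.99×10^9)(2.53×10^-5)/(0.366)² = 1.70×10^6 N/C.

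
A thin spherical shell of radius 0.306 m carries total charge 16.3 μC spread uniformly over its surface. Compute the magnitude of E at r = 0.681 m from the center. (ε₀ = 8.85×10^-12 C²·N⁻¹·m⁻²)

|E| = 3.16e5 N/C

Symmetry ⇒ E = E(r) r̂. Gaussian sphere of radius r = 0.681 m (r > 0.306 m).
The entire shell is enclosed: Q_enc = 1.63×10^-5 C.
Applying ∮E·dA = Q_enc/ε₀ with Φ = E(4πr²):
E = |Q_enc|/(4πε₀r²) = (1.63e-5)/(4π·8.85×10^-12·(0.681)²) = 3.16×10^5 N/C.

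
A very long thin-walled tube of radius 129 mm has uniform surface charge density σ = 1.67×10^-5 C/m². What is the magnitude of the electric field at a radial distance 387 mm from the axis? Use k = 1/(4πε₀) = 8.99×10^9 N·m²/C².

Coaxial Gaussian cylinder, radius r = 387 mm, length L (r > 129 mm).
The whole shell is enclosed: λ_enc = σ·2πR = (1.67×10^-5)·2π·(0.129) = 1.354e-5 C/m.
Applying ∮E·dA = Q_enc/ε₀ with the end caps contributing no flux:
E = 2k|λ_enc|/r = 2(8.99×10^9)(1.354×10^-5)/(0.387) = 6.29×10^5 N/C.

E = 6.29×10^5 V/m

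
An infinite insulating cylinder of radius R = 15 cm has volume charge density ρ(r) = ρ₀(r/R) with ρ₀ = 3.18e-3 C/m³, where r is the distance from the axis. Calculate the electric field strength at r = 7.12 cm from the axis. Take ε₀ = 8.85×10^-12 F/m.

By cylindrical symmetry E is radial; use a coaxial Gaussian cylinder of radius 7.12 cm and length L (r < R).
Integrating ρ over the cross-section to radius r: λ_enc = (2πρ₀/R) ∫₀^r r'^2 dr' = 2πρ₀ r^3/(3·R) = 1.603×10^-5 C/m.
Since E is radial and uniform over the curved surface, Φ = E·2πrL = Q_enc/ε₀ = λ_enc L/ε₀.
E = |λ_enc|/(2πε₀r) = (1.603×10^-5)/(2π·8.85×10^-12·0.0712) = 4.05e6 N/C.

|E| ≈ 4.05e6 N/C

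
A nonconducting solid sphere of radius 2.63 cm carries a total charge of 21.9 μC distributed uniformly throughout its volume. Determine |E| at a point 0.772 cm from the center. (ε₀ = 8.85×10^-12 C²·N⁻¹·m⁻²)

By spherical symmetry E is radial; choose a Gaussian sphere of radius r = 0.772 cm (r < R).
For a uniform sphere the enclosed fraction is (r/R)³, so Q_enc = (21.9 μC)(0.00772/0.0263)³ = 5.539×10^-7 C.
By Gauss's law, ∮E·dA = E·4πr² = Q_enc/ε₀.
E = |Q_enc|/(4πε₀r²) = (5.539×10^-7)/(4π·8.85×10^-12·(0.00772)²) = 8.36×10^7 N/C.

|E| = 8.36e7 N/C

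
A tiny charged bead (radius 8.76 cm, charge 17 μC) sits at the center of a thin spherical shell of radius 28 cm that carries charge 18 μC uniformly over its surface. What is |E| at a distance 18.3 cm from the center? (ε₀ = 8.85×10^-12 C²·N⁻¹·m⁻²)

|E| = 4.56×10^6 N/C

Symmetry ⇒ E = E(r) r̂. Gaussian sphere of radius r = 18.3 cm (between the bodies, 8.76 cm < r < 28 cm).
The shell at 28 cm lies outside the Gaussian surface, so Q_enc = 17 μC = 1.70×10^-5 C.
By Gauss's law, ∮E·dA = E·4πr² = Q_enc/ε₀.
E = |Q_enc|/(4πε₀r²) = (1.70e-5)/(4π·8.85×10^-12·(0.183)²) = 4.56e6 N/C.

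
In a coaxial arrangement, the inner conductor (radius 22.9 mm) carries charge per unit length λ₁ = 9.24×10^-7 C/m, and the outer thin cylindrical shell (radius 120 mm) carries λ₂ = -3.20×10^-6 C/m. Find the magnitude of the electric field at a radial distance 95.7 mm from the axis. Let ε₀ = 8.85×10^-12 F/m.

1.74e5 N/C

Take a coaxial cylindrical Gaussian surface of radius r = 95.7 mm and length L (between the conductors, 22.9 mm < r < 120 mm).
The shell at 120 mm lies outside the Gaussian surface, so λ_enc = λ₁ = 9.24e-7 C/m.
By Gauss's law (flux through the curved wall only), E·2πrL = λ_enc L/ε₀.
E = |λ_enc|/(2πε₀r) = (9.24×10^-7)/(2π·8.85×10^-12·0.0957) = 1.74e5 N/C.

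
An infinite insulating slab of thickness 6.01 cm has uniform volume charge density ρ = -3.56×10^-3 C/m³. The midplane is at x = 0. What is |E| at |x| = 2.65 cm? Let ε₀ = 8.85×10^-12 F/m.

E ≈ 1.07×10^7 N/C

By symmetry E is perpendicular to the slab. A Gaussian pillbox from −2.65 cm to +2.65 cm (face area A) lies entirely within the slab.
Q_enc = ρ·(2x)·A and flux = 2EA, so 2EA = 2ρxA/ε₀ ⇒ E = |ρ|x/ε₀.
E = (3.56×10^-3)(0.0265)/(8.85×10^-12) = 1.07e7 N/C.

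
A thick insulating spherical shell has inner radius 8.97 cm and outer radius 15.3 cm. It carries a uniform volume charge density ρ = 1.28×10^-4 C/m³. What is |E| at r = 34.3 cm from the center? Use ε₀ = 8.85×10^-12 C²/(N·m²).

Symmetry ⇒ E = E(r) r̂. Gaussian sphere of radius r = 34.3 cm (r > 15.3 cm, enclosing the whole shell).
Q_enc = ρ·(4π/3)(b³ − a³) = (1.28×10^-4)·(4π/3)·((0.153)³ − (0.0897)³) = 1.533×10^-6 C.
Since E is radial and uniform over the Gaussian sphere, Φ = E·4πr² = Q_enc/ε₀.
E = |Q_enc|/(4πε₀r²) = (1.533e-6)/(4π·8.85×10^-12·(0.343)²) = 1.17×10^5 N/C.

E = 1.17×10^5 N/C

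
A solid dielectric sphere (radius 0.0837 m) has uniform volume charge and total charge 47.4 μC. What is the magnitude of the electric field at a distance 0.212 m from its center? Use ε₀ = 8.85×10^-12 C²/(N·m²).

9.48×10^6 N/C

Use a concentric Gaussian sphere at r = 0.212 m (r > R, so the entire charge is enclosed).
Q_enc = 47.4 μC = 4.74×10^-5 C.
Gauss's law: E·4πr² = Q_enc/ε₀.
E = |Q_enc|/(4πε₀r²) = (4.74×10^-5)/(4π·8.85×10^-12·(0.212)²) = 9.48e6 N/C.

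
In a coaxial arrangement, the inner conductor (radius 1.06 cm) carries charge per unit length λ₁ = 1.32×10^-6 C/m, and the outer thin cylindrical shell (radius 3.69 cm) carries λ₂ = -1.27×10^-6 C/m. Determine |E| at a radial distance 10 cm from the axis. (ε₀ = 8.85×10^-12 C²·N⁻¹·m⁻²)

Coaxial Gaussian cylinder, radius r = 10 cm, length L (r > 3.69 cm, enclosing both).
λ_enc = λ₁ + λ₂ = (1.32×10^-6) + (-1.27×10^-6) = 5.00×10^-8 C/m.
By Gauss's law (flux through the curved wall only), E·2πrL = λ_enc L/ε₀.
E = |λ_enc|/(2πε₀r) = (5.00e-8)/(2π·8.85×10^-12·0.1) = 8.99e3 N/C.

8.99e3 V/m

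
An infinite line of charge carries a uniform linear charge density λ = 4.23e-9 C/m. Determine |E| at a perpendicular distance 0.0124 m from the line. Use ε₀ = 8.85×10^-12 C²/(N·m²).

E ≈ 6.13×10^3 V/m

Choose a coaxial cylinder of radius r = 0.0124 m (arbitrary length L) as the Gaussian surface.
Q_enc = λL, so λ_enc = 4.23×10^-9 C/m.
Since E is radial and uniform over the curved surface, Φ = E·2πrL = Q_enc/ε₀ = λ_enc L/ε₀.
E = |λ_enc|/(2πε₀r) = (4.23e-9)/(2π·8.85×10^-12·0.0124) = 6.13×10^3 N/C.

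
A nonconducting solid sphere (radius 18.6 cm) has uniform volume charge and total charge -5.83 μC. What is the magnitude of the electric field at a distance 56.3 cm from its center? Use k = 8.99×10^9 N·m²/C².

1.65×10^5 N/C

Use a concentric Gaussian sphere at r = 56.3 cm (r > R, so the entire charge is enclosed).
Q_enc = -5.83 μC = -5.83e-6 C.
By Gauss's law, ∮E·dA = E·4πr² = Q_enc/ε₀.
E = k|Q_enc|/r² = (8.99×10^9)(5.83×10^-6)/(0.563)² = 1.65e5 N/C.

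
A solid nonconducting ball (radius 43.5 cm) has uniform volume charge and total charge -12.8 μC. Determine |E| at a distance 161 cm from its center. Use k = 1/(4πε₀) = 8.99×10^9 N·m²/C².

|E| ≈ 4.44×10^4 N/C

Use a concentric Gaussian sphere at r = 161 cm (r > R, so the entire charge is enclosed).
Q_enc = -12.8 μC = -1.28e-5 C.
By Gauss's law, ∮E·dA = E·4πr² = Q_enc/ε₀.
E = k|Q_enc|/r² = (8.99×10^9)(1.28×10^-5)/(1.61)² = 4.44e4 N/C.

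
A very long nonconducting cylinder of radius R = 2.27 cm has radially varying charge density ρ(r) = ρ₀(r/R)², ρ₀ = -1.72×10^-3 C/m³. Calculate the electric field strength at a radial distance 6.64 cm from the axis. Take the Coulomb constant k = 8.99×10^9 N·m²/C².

Coaxial Gaussian cylinder, radius r = 6.64 cm, length L (r > R, full charge per length enclosed).
λ_enc = 2π ∫₀^R ρ₀(r'/R)^2 r' dr' = 2πρ₀R²/4 = -1.392×10^-6 C/m.
Applying ∮E·dA = Q_enc/ε₀ with the end caps contributing no flux:
E = 2k|λ_enc|/r = 2(8.99×10^9)(1.392×10^-6)/(0.0664) = 3.77e5 N/C.

E = 3.77×10^5 N/C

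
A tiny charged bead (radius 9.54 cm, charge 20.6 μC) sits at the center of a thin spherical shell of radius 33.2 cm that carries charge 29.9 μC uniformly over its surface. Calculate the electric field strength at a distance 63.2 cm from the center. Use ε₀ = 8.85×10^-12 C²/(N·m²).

Symmetry ⇒ E = E(r) r̂. Gaussian sphere of radius r = 63.2 cm (r > 33.2 cm, enclosing both).
Q_enc = (20.6 μC) + (29.9 μC) = 5.05×10^-5 C.
By Gauss's law, ∮E·dA = E·4πr² = Q_enc/ε₀.
E = |Q_enc|/(4πε₀r²) = (5.05e-5)/(4π·8.85×10^-12·(0.632)²) = 1.14×10^6 N/C.

1.14×10^6 N/C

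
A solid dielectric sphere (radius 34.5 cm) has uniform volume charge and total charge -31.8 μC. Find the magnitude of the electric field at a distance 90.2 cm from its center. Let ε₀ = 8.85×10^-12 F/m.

E = 3.51×10^5 V/m

Take a concentric spherical Gaussian surface of radius r = 90.2 cm (r > R, so the entire charge is enclosed).
Q_enc = -31.8 μC = -3.18e-5 C.
Applying ∮E·dA = Q_enc/ε₀ with Φ = E(4πr²):
E = |Q_enc|/(4πε₀r²) = (3.18×10^-5)/(4π·8.85×10^-12·(0.902)²) = 3.51e5 N/C.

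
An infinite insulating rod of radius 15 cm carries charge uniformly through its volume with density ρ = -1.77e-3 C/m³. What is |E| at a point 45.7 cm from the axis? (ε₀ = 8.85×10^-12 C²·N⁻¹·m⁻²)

4.92e6 V/m

Take a coaxial cylindrical Gaussian surface of radius r = 45.7 cm and length L (r > 15 cm, full cross-section enclosed).
λ_enc = ρ·πR² = (-1.77e-3)π(0.15)² = -1.251×10^-4 C/m.
By Gauss's law (flux through the curved wall only), E·2πrL = λ_enc L/ε₀.
E = |λ_enc|/(2πε₀r) = (1.251×10^-4)/(2π·8.85×10^-12·0.457) = 4.92e6 N/C.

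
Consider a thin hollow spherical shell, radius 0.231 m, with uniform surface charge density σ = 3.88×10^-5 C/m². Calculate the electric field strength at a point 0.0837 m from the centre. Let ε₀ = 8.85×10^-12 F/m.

Use a concentric Gaussian sphere at r = 0.0837 m (inside the shell, r < 0.231 m).
All the charge is outside the Gaussian surface: Q_enc = 0, hence E = 0 everywhere inside the shell.

E = 0 (no enclosed charge)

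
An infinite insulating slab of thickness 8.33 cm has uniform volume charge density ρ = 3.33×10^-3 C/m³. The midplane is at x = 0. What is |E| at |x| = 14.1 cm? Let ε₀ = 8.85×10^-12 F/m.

E = 1.57×10^7 N/C

The point |x| = 14.1 cm lies outside the slab (half-thickness 0.04165 m). A symmetric pillbox spanning the full slab encloses Q_enc = ρ·d·A.
Flux = 2EA ⇒ E = |ρ|d/(2ε₀), independent of distance outside.
E = (3.33e-3)(0.0833)/(2·8.85×10^-12) = 1.57×10^7 N/C.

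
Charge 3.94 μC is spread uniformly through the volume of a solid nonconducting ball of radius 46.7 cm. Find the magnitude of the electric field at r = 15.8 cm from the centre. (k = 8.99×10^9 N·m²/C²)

E ≈ 5.49×10^4 N/C

By spherical symmetry E is radial; choose a Gaussian sphere of radius r = 15.8 cm (r < R).
Only the charge within r is enclosed: Q_enc = Q·(r/R)³ = (3.94 μC)·(15.8 cm/46.7 cm)³ = 1.526×10^-7 C.
Since E is radial and uniform over the Gaussian sphere, Φ = E·4πr² = Q_enc/ε₀.
E = k|Q_enc|/r² = (8.99×10^9)(1.526×10^-7)/(0.158)² = 5.49×10^4 N/C.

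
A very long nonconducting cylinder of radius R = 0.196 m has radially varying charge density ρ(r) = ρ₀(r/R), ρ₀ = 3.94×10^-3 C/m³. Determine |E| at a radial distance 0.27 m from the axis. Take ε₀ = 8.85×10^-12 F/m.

2.11e7 V/m

Choose a coaxial cylinder of radius r = 0.27 m (arbitrary length L) as the Gaussian surface (r > R, full charge per length enclosed).
λ_enc = 2π ∫₀^R ρ₀(r'/R)^1 r' dr' = 2πρ₀R²/3 = 3.17e-4 C/m.
Applying ∮E·dA = Q_enc/ε₀ with the end caps contributing no flux:
E = |λ_enc|/(2πε₀r) = (3.17×10^-4)/(2π·8.85×10^-12·0.27) = 2.11×10^7 N/C.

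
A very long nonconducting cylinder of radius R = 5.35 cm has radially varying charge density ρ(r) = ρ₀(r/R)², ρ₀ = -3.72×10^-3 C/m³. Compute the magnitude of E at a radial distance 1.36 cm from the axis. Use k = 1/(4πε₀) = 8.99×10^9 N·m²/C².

E ≈ 9.23e4 V/m

Take a coaxial cylindrical Gaussian surface of radius r = 1.36 cm and length L (r < R).
Integrating ρ over the cross-section to radius r: λ_enc = (2πρ₀/R²) ∫₀^r r'^3 dr' = 2πρ₀ r^4/(4·R²) = -6.984×10^-8 C/m.
Gauss's law: E·2πrL = λ_enc L/ε₀.
E = 2k|λ_enc|/r = 2(8.99×10^9)(6.984×10^-8)/(0.0136) = 9.23e4 N/C.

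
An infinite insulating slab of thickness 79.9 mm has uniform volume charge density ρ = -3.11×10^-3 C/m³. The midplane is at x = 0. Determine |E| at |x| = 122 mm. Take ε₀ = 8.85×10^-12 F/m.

E ≈ 1.40×10^7 N/C

The point |x| = 122 mm lies outside the slab (half-thickness 0.03995 m). A symmetric pillbox spanning the full slab encloses Q_enc = ρ·d·A.
Flux = 2EA ⇒ E = |ρ|d/(2ε₀), independent of distance outside.
E = (3.11e-3)(0.0799)/(2·8.85×10^-12) = 1.40e7 N/C.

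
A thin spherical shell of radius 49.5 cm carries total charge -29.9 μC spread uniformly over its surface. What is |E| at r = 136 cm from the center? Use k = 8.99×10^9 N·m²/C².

By spherical symmetry E is radial; choose a Gaussian sphere of radius r = 136 cm (r > 49.5 cm).
The entire shell is enclosed: Q_enc = -2.99e-5 C.
Applying ∮E·dA = Q_enc/ε₀ with Φ = E(4πr²):
E = k|Q_enc|/r² = (8.99×10^9)(2.99e-5)/(1.36)² = 1.45×10^5 N/C.

1.45e5 N/C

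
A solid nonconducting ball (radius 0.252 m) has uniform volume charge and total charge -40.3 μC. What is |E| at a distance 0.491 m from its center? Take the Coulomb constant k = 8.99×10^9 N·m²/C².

By spherical symmetry E is radial; choose a Gaussian sphere of radius r = 0.491 m (r > R, so the entire charge is enclosed).
Q_enc = -40.3 μC = -4.03e-5 C.
By Gauss's law, ∮E·dA = E·4πr² = Q_enc/ε₀.
E = k|Q_enc|/r² = (8.99×10^9)(4.03×10^-5)/(0.491)² = 1.50×10^6 N/C.

1.50×10^6 N/C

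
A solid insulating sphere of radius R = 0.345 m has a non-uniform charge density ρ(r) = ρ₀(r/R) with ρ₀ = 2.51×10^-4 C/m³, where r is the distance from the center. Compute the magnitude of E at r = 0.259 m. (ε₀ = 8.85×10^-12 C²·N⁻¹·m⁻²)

By spherical symmetry E is radial; choose a Gaussian sphere of radius r = 0.259 m (r < R).
Integrate the density: Q_enc = 4π ∫₀^r ρ₀(r'/R)^1 r'² dr' = 4πρ₀ r^4/(4·R) = 1.028e-5 C.
Since E is radial and uniform over the Gaussian sphere, Φ = E·4πr² = Q_enc/ε₀.
E = |Q_enc|/(4πε₀r²) = (1.028×10^-5)/(4π·8.85×10^-12·(0.259)²) = 1.38×10^6 N/C.

1.38×10^6 V/m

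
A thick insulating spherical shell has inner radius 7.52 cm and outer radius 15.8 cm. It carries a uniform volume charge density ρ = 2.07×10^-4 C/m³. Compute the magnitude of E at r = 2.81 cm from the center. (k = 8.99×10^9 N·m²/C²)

Use a concentric Gaussian sphere at r = 2.81 cm (r < 7.52 cm, inside the empty cavity).
Q_enc = 0 (all charge lies at larger r); Gauss's law gives E = 0.

E = 0 (no enclosed charge)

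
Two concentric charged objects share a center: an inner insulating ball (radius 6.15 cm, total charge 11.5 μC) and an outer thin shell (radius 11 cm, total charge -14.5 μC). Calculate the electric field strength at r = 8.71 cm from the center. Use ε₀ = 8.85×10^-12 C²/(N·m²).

Take a concentric spherical Gaussian surface of radius r = 8.71 cm (between the bodies, 6.15 cm < r < 11 cm).
Only the inner charge is enclosed; the outer shell contributes nothing inside itself. Q_enc = 11.5 μC = 1.15×10^-5 C.
Gauss's law: E·4πr² = Q_enc/ε₀.
E = |Q_enc|/(4πε₀r²) = (1.15×10^-5)/(4π·8.85×10^-12·(0.0871)²) = 1.36e7 N/C.

E = 1.36×10^7 N/C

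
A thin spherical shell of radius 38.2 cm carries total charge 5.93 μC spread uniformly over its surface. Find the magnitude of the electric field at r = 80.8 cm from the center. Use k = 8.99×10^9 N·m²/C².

By spherical symmetry E is radial; choose a Gaussian sphere of radius r = 80.8 cm (r > 38.2 cm).
The entire shell is enclosed: Q_enc = 5.93e-6 C.
By Gauss's law, ∮E·dA = E·4πr² = Q_enc/ε₀.
E = k|Q_enc|/r² = (8.99×10^9)(5.93×10^-6)/(0.808)² = 8.17×10^4 N/C.

|E| = 8.17×10^4 N/C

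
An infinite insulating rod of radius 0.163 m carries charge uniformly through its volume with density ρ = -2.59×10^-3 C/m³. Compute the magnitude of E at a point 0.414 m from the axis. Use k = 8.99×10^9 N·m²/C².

E ≈ 9.39×10^6 V/m

By cylindrical symmetry E is radial; use a coaxial Gaussian cylinder of radius 0.414 m and length L (r > 0.163 m, full cross-section enclosed).
λ_enc = ρ·πR² = (-2.59e-3)π(0.163)² = -2.162×10^-4 C/m.
Applying ∮E·dA = Q_enc/ε₀ with the end caps contributing no flux:
E = 2k|λ_enc|/r = 2(8.99×10^9)(2.162×10^-4)/(0.414) = 9.39×10^6 N/C.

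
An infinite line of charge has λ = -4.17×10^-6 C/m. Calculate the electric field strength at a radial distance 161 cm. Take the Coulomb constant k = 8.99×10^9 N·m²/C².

E ≈ 4.66×10^4 N/C

Coaxial Gaussian cylinder, radius r = 161 cm, length L.
Q_enc = λL, so λ_enc = -4.17×10^-6 C/m.
Since E is radial and uniform over the curved surface, Φ = E·2πrL = Q_enc/ε₀ = λ_enc L/ε₀.
E = 2k|λ_enc|/r = 2(8.99×10^9)(4.17e-6)/(1.61) = 4.66×10^4 N/C.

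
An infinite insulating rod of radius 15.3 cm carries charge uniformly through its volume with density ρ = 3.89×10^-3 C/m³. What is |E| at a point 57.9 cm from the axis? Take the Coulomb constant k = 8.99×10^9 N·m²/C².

By cylindrical symmetry E is radial; use a coaxial Gaussian cylinder of radius 57.9 cm and length L (r > 15.3 cm, full cross-section enclosed).
λ_enc = ρ·πR² = (3.89e-3)π(0.153)² = 2.861e-4 C/m.
Gauss's law: E·2πrL = λ_enc L/ε₀.
E = 2k|λ_enc|/r = 2(8.99×10^9)(2.861×10^-4)/(0.579) = 8.88e6 N/C.

8.88×10^6 N/C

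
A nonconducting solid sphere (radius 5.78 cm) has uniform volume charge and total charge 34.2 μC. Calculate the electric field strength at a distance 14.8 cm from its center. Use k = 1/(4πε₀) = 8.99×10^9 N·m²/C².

|E| = 1.40e7 N/C

By spherical symmetry E is radial; choose a Gaussian sphere of radius r = 14.8 cm (r > R, so the entire charge is enclosed).
Q_enc = 34.2 μC = 3.42×10^-5 C.
Gauss's law: E·4πr² = Q_enc/ε₀.
E = k|Q_enc|/r² = (8.99×10^9)(3.42×10^-5)/(0.148)² = 1.40×10^7 N/C.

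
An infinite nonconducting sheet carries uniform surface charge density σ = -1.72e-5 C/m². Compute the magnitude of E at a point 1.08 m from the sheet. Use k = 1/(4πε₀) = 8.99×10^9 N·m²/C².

9.72e5 V/m

Choose a cylindrical pillbox piercing the sheet, end faces (area A) parallel to it.
Only the two end caps contribute flux: Φ = 2EA. With Q_enc = σA, Gauss's law gives E = |σ|/(2ε₀).
E = 2πk|σ| = 2π(8.99×10^9)(1.72×10^-5) = 9.72×10^5 N/C.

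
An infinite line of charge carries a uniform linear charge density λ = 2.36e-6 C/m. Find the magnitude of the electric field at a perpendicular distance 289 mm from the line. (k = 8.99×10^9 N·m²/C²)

Coaxial Gaussian cylinder, radius r = 289 mm, length L.
Q_enc = λL, so λ_enc = 2.36e-6 C/m.
Since E is radial and uniform over the curved surface, Φ = E·2πrL = Q_enc/ε₀ = λ_enc L/ε₀.
E = 2k|λ_enc|/r = 2(8.99×10^9)(2.36e-6)/(0.289) = 1.47e5 N/C.

|E| = 1.47×10^5 N/C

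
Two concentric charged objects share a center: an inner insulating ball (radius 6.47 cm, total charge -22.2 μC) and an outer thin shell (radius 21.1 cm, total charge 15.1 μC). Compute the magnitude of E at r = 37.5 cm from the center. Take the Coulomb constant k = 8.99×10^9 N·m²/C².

Take a concentric spherical Gaussian surface of radius r = 37.5 cm (r > 21.1 cm, enclosing both).
Q_enc = (-22.2 μC) + (15.1 μC) = -7.10×10^-6 C.
Applying ∮E·dA = Q_enc/ε₀ with Φ = E(4πr²):
E = k|Q_enc|/r² = (8.99×10^9)(7.10e-6)/(0.375)² = 4.54e5 N/C.

|E| = 4.54×10^5 V/m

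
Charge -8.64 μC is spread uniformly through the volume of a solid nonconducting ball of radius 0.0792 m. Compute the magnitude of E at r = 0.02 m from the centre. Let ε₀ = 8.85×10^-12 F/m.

Symmetry ⇒ E = E(r) r̂. Gaussian sphere of radius r = 0.02 m (r < R).
Only the charge within r is enclosed: Q_enc = Q·(r/R)³ = (-8.64 μC)·(0.02 m/0.0792 m)³ = -1.391×10^-7 C.
By Gauss's law, ∮E·dA = E·4πr² = Q_enc/ε₀.
E = |Q_enc|/(4πε₀r²) = (1.391×10^-7)/(4π·8.85×10^-12·(0.02)²) = 3.13×10^6 N/C.

|E| = 3.13×10^6 V/m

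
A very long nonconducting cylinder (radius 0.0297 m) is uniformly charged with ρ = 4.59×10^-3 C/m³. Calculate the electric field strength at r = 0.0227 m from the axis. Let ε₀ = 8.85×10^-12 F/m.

|E| = 5.89e6 V/m

Coaxial Gaussian cylinder, radius r = 0.0227 m, length L (r < R).
Enclosed charge per unit length: λ_enc = ρ·πr² = (4.59×10^-3)π(0.0227)² = 7.43e-6 C/m.
Applying ∮E·dA = Q_enc/ε₀ with the end caps contributing no flux:
E = |λ_enc|/(2πε₀r) = (7.43×10^-6)/(2π·8.85×10^-12·0.0227) = 5.89e6 N/C.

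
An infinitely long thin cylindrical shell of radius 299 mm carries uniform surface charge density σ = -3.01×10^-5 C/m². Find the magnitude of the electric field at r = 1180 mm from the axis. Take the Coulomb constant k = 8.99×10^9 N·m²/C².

Take a coaxial cylindrical Gaussian surface of radius r = 1180 mm and length L (r > 299 mm).
The whole shell is enclosed: λ_enc = σ·2πR = (-3.01×10^-5)·2π·(0.299) = -5.655e-5 C/m.
Gauss's law: E·2πrL = λ_enc L/ε₀.
E = 2k|λ_enc|/r = 2(8.99×10^9)(5.655×10^-5)/(1.18) = 8.62e5 N/C.

E = 8.62e5 N/C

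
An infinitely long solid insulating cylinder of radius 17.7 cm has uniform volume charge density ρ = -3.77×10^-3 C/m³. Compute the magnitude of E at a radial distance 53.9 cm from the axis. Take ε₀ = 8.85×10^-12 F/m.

Take a coaxial cylindrical Gaussian surface of radius r = 53.9 cm and length L (r > 17.7 cm, full cross-section enclosed).
λ_enc = ρ·πR² = (-3.77×10^-3)π(0.177)² = -3.711×10^-4 C/m.
Gauss's law: E·2πrL = λ_enc L/ε₀.
E = |λ_enc|/(2πε₀r) = (3.711×10^-4)/(2π·8.85×10^-12·0.539) = 1.24e7 N/C.

|E| = 1.24×10^7 N/C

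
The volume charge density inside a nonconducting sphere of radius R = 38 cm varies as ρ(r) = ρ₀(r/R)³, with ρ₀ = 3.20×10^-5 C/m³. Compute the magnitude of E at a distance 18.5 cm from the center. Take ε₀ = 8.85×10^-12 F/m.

Use a concentric Gaussian sphere at r = 18.5 cm (r < R).
Integrate the density: Q_enc = 4π ∫₀^r ρ₀(r'/R)^3 r'² dr' = 4πρ₀ r^6/(6·R³) = 4.897×10^-8 C.
Gauss's law: E·4πr² = Q_enc/ε₀.
E = |Q_enc|/(4πε₀r²) = (4.897×10^-8)/(4π·8.85×10^-12·(0.185)²) = 1.29×10^4 N/C.

E = 1.29×10^4 N/C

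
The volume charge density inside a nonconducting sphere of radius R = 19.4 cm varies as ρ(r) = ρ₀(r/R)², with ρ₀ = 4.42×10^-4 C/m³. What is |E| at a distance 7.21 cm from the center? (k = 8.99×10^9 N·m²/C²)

Take a concentric spherical Gaussian surface of radius r = 7.21 cm (r < R).
Q_enc = ∫₀^r ρ(r')·4πr'² dr' = (4πρ₀/R²) ∫₀^r r'^4 dr' = 4πρ₀ r^5/(5·R²) = 5.751e-8 C.
Since E is radial and uniform over the Gaussian sphere, Φ = E·4πr² = Q_enc/ε₀.
E = k|Q_enc|/r² = (8.99×10^9)(5.751×10^-8)/(0.0721)² = 9.95×10^4 N/C.

|E| ≈ 9.95×10^4 N/C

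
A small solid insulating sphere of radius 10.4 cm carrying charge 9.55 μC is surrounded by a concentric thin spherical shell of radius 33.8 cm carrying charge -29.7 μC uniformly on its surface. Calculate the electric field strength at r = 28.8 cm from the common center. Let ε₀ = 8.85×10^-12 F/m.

E ≈ 1.04×10^6 N/C

Symmetry ⇒ E = E(r) r̂. Gaussian sphere of radius r = 28.8 cm (between the bodies, 10.4 cm < r < 33.8 cm).
Only the inner charge is enclosed; the outer shell contributes nothing inside itself. Q_enc = 9.55 μC = 9.55×10^-6 C.
By Gauss's law, ∮E·dA = E·4πr² = Q_enc/ε₀.
E = |Q_enc|/(4πε₀r²) = (9.55×10^-6)/(4π·8.85×10^-12·(0.288)²) = 1.04×10^6 N/C.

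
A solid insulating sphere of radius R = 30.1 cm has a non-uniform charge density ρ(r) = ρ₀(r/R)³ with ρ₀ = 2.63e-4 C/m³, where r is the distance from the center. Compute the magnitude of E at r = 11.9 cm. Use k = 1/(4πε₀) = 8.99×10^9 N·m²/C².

Use a concentric Gaussian sphere at r = 11.9 cm (r < R).
Q_enc = ∫₀^r ρ(r')·4πr'² dr' = (4πρ₀/R³) ∫₀^r r'^5 dr' = 4πρ₀ r^6/(6·R³) = 5.736×10^-8 C.
Gauss's law: E·4πr² = Q_enc/ε₀.
E = k|Q_enc|/r² = (8.99×10^9)(5.736e-8)/(0.119)² = 3.64×10^4 N/C.

E = 3.64e4 V/m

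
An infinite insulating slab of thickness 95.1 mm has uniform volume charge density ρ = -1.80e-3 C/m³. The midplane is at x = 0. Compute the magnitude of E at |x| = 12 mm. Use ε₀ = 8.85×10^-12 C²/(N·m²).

|E| ≈ 2.44×10^6 N/C

By symmetry E is perpendicular to the slab. A Gaussian pillbox from −12 mm to +12 mm (face area A) lies entirely within the slab.
Q_enc = ρ·(2x)·A and flux = 2EA, so 2EA = 2ρxA/ε₀ ⇒ E = |ρ|x/ε₀.
E = (1.80×10^-3)(0.012)/(8.85×10^-12) = 2.44×10^6 N/C.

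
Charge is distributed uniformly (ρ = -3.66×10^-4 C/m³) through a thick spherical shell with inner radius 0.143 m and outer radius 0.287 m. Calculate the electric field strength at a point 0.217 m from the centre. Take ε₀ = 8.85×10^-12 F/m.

By spherical symmetry E is radial; choose a Gaussian sphere of radius r = 0.217 m (within the shell material, 0.143 m < r < 0.287 m).
Only the shell between 0.143 m and r is enclosed: Q_enc = ρ·(4π/3)(r³ − a³) = (-3.66×10^-4)·(4π/3)·((0.217)³ − (0.143)³) = -1.118×10^-5 C.
Gauss's law: E·4πr² = Q_enc/ε₀.
E = |Q_enc|/(4πε₀r²) = (1.118e-5)/(4π·8.85×10^-12·(0.217)²) = 2.14e6 N/C.

|E| ≈ 2.14×10^6 N/C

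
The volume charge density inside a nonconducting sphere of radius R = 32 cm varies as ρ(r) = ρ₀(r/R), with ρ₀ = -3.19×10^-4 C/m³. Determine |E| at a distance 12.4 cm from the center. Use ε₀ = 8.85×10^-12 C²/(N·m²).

Symmetry ⇒ E = E(r) r̂. Gaussian sphere of radius r = 12.4 cm (r < R).
Integrate the density: Q_enc = 4π ∫₀^r ρ₀(r'/R)^1 r'² dr' = 4πρ₀ r^4/(4·R) = -7.404×10^-7 C.
By Gauss's law, ∮E·dA = E·4πr² = Q_enc/ε₀.
E = |Q_enc|/(4πε₀r²) = (7.404e-7)/(4π·8.85×10^-12·(0.124)²) = 4.33×10^5 N/C.

E ≈ 4.33×10^5 N/C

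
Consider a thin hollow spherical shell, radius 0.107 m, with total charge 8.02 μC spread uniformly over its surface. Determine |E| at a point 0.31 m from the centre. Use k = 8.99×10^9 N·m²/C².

|E| = 7.50×10^5 N/C

Take a concentric spherical Gaussian surface of radius r = 0.31 m (r > 0.107 m).
The entire shell is enclosed: Q_enc = 8.02×10^-6 C.
Gauss's law: E·4πr² = Q_enc/ε₀.
E = k|Q_enc|/r² = (8.99×10^9)(8.02×10^-6)/(0.31)² = 7.50×10^5 N/C.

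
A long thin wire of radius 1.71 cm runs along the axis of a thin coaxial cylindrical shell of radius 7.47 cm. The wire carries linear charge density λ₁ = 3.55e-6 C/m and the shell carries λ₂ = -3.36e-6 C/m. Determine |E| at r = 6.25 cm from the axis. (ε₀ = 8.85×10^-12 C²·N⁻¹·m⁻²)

|E| ≈ 1.02×10^6 V/m

By cylindrical symmetry E is radial; use a coaxial Gaussian cylinder of radius 6.25 cm and length L (between the conductors, 1.71 cm < r < 7.47 cm).
The shell at 7.47 cm lies outside the Gaussian surface, so λ_enc = λ₁ = 3.55×10^-6 C/m.
Gauss's law: E·2πrL = λ_enc L/ε₀.
E = |λ_enc|/(2πε₀r) = (3.55×10^-6)/(2π·8.85×10^-12·0.0625) = 1.02e6 N/C.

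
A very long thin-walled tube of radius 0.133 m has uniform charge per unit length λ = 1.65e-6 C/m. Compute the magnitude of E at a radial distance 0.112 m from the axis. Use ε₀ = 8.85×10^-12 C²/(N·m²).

Take a coaxial cylindrical Gaussian surface of radius r = 0.112 m and length L (r < 0.133 m, inside the shell).
No charge is enclosed, so Gauss's law gives E·2πrL = 0 ⇒ E = 0.

E = 0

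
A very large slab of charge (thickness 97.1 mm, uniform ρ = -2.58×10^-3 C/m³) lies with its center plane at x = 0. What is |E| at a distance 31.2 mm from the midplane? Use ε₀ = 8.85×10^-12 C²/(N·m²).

E = 9.10×10^6 N/C

By symmetry E is perpendicular to the slab. A Gaussian pillbox from −31.2 mm to +31.2 mm (face area A) lies entirely within the slab.
Q_enc = ρ·(2x)·A and flux = 2EA, so 2EA = 2ρxA/ε₀ ⇒ E = |ρ|x/ε₀.
E = (2.58×10^-3)(0.0312)/(8.85×10^-12) = 9.10×10^6 N/C.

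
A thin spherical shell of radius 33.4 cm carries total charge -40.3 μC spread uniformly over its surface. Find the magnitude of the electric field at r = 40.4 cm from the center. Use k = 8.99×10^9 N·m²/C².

By spherical symmetry E is radial; choose a Gaussian sphere of radius r = 40.4 cm (r > 33.4 cm).
The entire shell is enclosed: Q_enc = -4.03×10^-5 C.
Gauss's law: E·4πr² = Q_enc/ε₀.
E = k|Q_enc|/r² = (8.99×10^9)(4.03e-5)/(0.404)² = 2.22×10^6 N/C.

|E| = 2.22e6 N/C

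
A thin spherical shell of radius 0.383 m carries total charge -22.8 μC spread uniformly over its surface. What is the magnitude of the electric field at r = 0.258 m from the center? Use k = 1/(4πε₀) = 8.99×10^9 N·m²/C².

By spherical symmetry E is radial; choose a Gaussian sphere of radius r = 0.258 m (inside the shell, r < 0.383 m).
All the charge is outside the Gaussian surface: Q_enc = 0, hence E = 0 everywhere inside the shell.

|E| = 0 N/C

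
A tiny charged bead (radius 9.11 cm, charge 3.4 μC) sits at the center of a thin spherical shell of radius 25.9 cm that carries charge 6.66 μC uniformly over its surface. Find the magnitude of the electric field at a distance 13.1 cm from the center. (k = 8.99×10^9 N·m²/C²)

Symmetry ⇒ E = E(r) r̂. Gaussian sphere of radius r = 13.1 cm (between the bodies, 9.11 cm < r < 25.9 cm).
The shell at 25.9 cm lies outside the Gaussian surface, so Q_enc = 3.4 μC = 3.40e-6 C.
Gauss's law: E·4πr² = Q_enc/ε₀.
E = k|Q_enc|/r² = (8.99×10^9)(3.40e-6)/(0.131)² = 1.78e6 N/C.

|E| = 1.78e6 V/m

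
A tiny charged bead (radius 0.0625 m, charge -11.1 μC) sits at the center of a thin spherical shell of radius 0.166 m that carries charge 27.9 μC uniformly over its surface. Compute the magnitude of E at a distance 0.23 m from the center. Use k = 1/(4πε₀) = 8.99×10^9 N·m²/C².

Use a concentric Gaussian sphere at r = 0.23 m (r > 0.166 m, enclosing both).
Q_enc = (-11.1 μC) + (27.9 μC) = 1.68×10^-5 C.
Gauss's law: E·4πr² = Q_enc/ε₀.
E = k|Q_enc|/r² = (8.99×10^9)(1.68×10^-5)/(0.23)² = 2.86×10^6 N/C.

2.86×10^6 N/C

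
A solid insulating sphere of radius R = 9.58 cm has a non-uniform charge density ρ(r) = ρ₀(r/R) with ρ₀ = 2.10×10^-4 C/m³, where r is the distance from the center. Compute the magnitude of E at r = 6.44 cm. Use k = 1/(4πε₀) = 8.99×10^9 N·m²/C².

By spherical symmetry E is radial; choose a Gaussian sphere of radius r = 6.44 cm (r < R).
Integrate the density: Q_enc = 4π ∫₀^r ρ₀(r'/R)^1 r'² dr' = 4πρ₀ r^4/(4·R) = 1.185×10^-7 C.
Since E is radial and uniform over the Gaussian sphere, Φ = E·4πr² = Q_enc/ε₀.
E = k|Q_enc|/r² = (8.99×10^9)(1.185×10^-7)/(0.0644)² = 2.57×10^5 N/C.

|E| ≈ 2.57×10^5 N/C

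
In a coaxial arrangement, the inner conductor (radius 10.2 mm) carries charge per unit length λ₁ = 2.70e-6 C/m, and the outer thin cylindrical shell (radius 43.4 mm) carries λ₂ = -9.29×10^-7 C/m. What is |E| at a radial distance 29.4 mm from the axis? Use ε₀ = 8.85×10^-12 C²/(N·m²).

Take a coaxial cylindrical Gaussian surface of radius r = 29.4 mm and length L (between the conductors, 10.2 mm < r < 43.4 mm).
The shell at 43.4 mm lies outside the Gaussian surface, so λ_enc = λ₁ = 2.70×10^-6 C/m.
Since E is radial and uniform over the curved surface, Φ = E·2πrL = Q_enc/ε₀ = λ_enc L/ε₀.
E = |λ_enc|/(2πε₀r) = (2.70e-6)/(2π·8.85×10^-12·0.0294) = 1.65e6 N/C.

|E| ≈ 1.65e6 V/m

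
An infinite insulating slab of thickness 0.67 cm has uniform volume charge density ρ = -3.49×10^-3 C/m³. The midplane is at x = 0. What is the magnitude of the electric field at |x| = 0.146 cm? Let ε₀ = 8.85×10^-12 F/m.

E = 5.76×10^5 V/m

By symmetry E is perpendicular to the slab. A Gaussian pillbox from −0.146 cm to +0.146 cm (face area A) lies entirely within the slab.
Q_enc = ρ·(2x)·A and flux = 2EA, so 2EA = 2ρxA/ε₀ ⇒ E = |ρ|x/ε₀.
E = (3.49×10^-3)(0.00146)/(8.85×10^-12) = 5.76e5 N/C.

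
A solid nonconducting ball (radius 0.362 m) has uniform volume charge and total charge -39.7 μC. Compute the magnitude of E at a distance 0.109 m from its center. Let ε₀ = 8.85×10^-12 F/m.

By spherical symmetry E is radial; choose a Gaussian sphere of radius r = 0.109 m (r < R).
Only the charge within r is enclosed: Q_enc = Q·(r/R)³ = (-39.7 μC)·(0.109 m/0.362 m)³ = -1.084e-6 C.
Gauss's law: E·4πr² = Q_enc/ε₀.
E = |Q_enc|/(4πε₀r²) = (1.084×10^-6)/(4π·8.85×10^-12·(0.109)²) = 8.20×10^5 N/C.

E = 8.20×10^5 N/C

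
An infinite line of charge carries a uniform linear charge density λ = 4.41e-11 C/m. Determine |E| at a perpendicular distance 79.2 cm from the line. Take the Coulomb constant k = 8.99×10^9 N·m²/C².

E ≈ 1 N/C

By cylindrical symmetry E is radial; use a coaxial Gaussian cylinder of radius 79.2 cm and length L.
Q_enc = λL, so λ_enc = 4.41×10^-11 C/m.
Gauss's law: E·2πrL = λ_enc L/ε₀.
E = 2k|λ_enc|/r = 2(8.99×10^9)(4.41×10^-11)/(0.792) = 1 N/C.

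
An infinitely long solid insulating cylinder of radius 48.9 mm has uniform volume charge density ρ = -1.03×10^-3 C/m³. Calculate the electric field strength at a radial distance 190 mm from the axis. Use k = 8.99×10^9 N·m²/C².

7.32×10^5 N/C

Choose a coaxial cylinder of radius r = 190 mm (arbitrary length L) as the Gaussian surface (r > 48.9 mm, full cross-section enclosed).
λ_enc = ρ·πR² = (-1.03e-3)π(0.0489)² = -7.738×10^-6 C/m.
By Gauss's law (flux through the curved wall only), E·2πrL = λ_enc L/ε₀.
E = 2k|λ_enc|/r = 2(8.99×10^9)(7.738e-6)/(0.19) = 7.32×10^5 N/C.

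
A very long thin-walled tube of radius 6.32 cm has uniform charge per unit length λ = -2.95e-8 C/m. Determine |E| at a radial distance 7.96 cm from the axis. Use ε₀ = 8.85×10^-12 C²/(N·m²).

By cylindrical symmetry E is radial; use a coaxial Gaussian cylinder of radius 7.96 cm and length L (r > 6.32 cm).
The full line charge is enclosed: λ_enc = -2.95×10^-8 C/m.
Since E is radial and uniform over the curved surface, Φ = E·2πrL = Q_enc/ε₀ = λ_enc L/ε₀.
E = |λ_enc|/(2πε₀r) = (2.95e-8)/(2π·8.85×10^-12·0.0796) = 6.66e3 N/C.

|E| ≈ 6.66×10^3 N/C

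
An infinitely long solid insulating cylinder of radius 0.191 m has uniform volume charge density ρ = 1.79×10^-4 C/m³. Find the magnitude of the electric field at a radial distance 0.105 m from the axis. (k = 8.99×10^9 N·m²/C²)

Coaxial Gaussian cylinder, radius r = 0.105 m, length L (r < R).
Enclosed charge per unit length: λ_enc = ρ·πr² = (1.79e-4)π(0.105)² = 6.20e-6 C/m.
Applying ∮E·dA = Q_enc/ε₀ with the end caps contributing no flux:
E = 2k|λ_enc|/r = 2(8.99×10^9)(6.20×10^-6)/(0.105) = 1.06e6 N/C.

E ≈ 1.06e6 N/C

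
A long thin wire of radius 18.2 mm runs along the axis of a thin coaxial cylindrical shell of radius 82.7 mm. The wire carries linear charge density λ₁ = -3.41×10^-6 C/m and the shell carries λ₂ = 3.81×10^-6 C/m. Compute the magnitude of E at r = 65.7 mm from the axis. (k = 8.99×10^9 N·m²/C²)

Take a coaxial cylindrical Gaussian surface of radius r = 65.7 mm and length L (between the conductors, 18.2 mm < r < 82.7 mm).
Only the inner wire is enclosed; the outer shell contributes nothing inside itself. λ_enc = λ₁ = -3.41×10^-6 C/m.
Applying ∮E·dA = Q_enc/ε₀ with the end caps contributing no flux:
E = 2k|λ_enc|/r = 2(8.99×10^9)(3.41×10^-6)/(0.0657) = 9.33×10^5 N/C.

E ≈ 9.33×10^5 V/m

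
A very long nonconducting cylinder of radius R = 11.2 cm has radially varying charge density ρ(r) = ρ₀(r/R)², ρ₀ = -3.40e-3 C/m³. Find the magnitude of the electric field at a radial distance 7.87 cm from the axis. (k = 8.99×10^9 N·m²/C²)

By cylindrical symmetry E is radial; use a coaxial Gaussian cylinder of radius 7.87 cm and length L (r < R).
λ_enc = ∫₀^r ρ(r')·2πr' dr' = (2πρ₀/R²)·r^4/4 = -1.633e-5 C/m.
By Gauss's law (flux through the curved wall only), E·2πrL = λ_enc L/ε₀.
E = 2k|λ_enc|/r = 2(8.99×10^9)(1.633×10^-5)/(0.0787) = 3.73×10^6 N/C.

3.73×10^6 V/m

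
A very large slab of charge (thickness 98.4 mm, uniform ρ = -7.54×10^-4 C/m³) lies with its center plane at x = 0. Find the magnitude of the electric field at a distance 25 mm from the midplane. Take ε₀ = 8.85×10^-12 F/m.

By symmetry E is perpendicular to the slab. A Gaussian pillbox from −25 mm to +25 mm (face area A) lies entirely within the slab.
Q_enc = ρ·(2x)·A and flux = 2EA, so 2EA = 2ρxA/ε₀ ⇒ E = |ρ|x/ε₀.
E = (7.54×10^-4)(0.025)/(8.85×10^-12) = 2.13×10^6 N/C.

|E| ≈ 2.13e6 V/m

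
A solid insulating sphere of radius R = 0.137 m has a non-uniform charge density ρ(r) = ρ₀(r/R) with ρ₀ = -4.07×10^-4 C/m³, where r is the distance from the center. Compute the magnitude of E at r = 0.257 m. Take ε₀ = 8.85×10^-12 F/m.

E = 4.48×10^5 V/m

By spherical symmetry E is radial; choose a Gaussian sphere of radius r = 0.257 m (r > R, all charge enclosed).
Q_enc = 4π ∫₀^R ρ₀(r'/R)^1 r'² dr' = 4πρ₀R³/4 = -3.288×10^-6 C.
By Gauss's law, ∮E·dA = E·4πr² = Q_enc/ε₀.
E = |Q_enc|/(4πε₀r²) = (3.288e-6)/(4π·8.85×10^-12·(0.257)²) = 4.48×10^5 N/C.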